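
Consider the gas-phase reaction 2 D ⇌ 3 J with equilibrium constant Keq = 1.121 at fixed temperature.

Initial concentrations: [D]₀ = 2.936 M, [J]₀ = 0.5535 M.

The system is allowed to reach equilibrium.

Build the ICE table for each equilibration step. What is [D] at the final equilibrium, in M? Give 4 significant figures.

[D]_eq = 2.151 M

Q₀ = 0.01967 vs Keq = 1.121 ⇒ Q<K, forward
Step 1:
                    D           J
  Initial       2.936      0.5535
  Change       -0.785       1.177
  Equil         2.151       1.731
  solve Keq expr → x = 0.3925; check Q = 1.121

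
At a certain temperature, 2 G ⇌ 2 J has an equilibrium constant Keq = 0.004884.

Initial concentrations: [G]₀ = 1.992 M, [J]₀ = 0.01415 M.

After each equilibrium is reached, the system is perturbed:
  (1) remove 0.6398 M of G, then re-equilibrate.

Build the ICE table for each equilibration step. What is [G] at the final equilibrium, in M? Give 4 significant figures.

Q₀ = 5.0458e-05 vs Keq = 0.004884 ⇒ Q<K, forward
Step 1:
                   G          J
  init         1.992    0.01415
  Δ          -0.1169     0.1169
  eq           1.875      0.131
  solve Keq expr → x = 0.05845; check Q = 0.004884
Then remove 0.6398 M of G.
Step 2:
                   G          J
  init         1.235      0.131
  Δ          0.04179   -0.04179
  eq           1.277    0.08925
  solve Keq expr → x = -0.0209; check Q = 0.004884

[G]_eq = 1.277 M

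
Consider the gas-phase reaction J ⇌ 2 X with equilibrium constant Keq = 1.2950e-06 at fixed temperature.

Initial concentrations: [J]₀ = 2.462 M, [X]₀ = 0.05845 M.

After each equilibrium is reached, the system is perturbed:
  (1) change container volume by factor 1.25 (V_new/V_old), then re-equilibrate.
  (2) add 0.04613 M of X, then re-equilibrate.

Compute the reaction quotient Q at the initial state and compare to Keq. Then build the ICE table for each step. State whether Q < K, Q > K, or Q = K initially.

Q₀ = 0.001388 vs Keq = 1.2950e-06 ⇒ Q>K, reverse
Step 1:
                   J          X
  Initial      2.462    0.05845
  Change     0.02833   -0.05665
  Equil         2.49   0.001796
  solve Keq expr → x = -0.02833; check Q = 1.2950e-06
Then change container volume by factor 1.25 (V_new/V_old).
Step 2:
                   J          X
  Initial      1.992   0.001437
  Change  -8.4770e-05 1.6954e-04
  Equil        1.992   0.001606
  solve Keq expr → x = 8.4770e-05; check Q = 1.2950e-06
Then add 0.04613 M of X.
Step 3:
                   J          X
  Initial      1.992    0.04774
  Change     0.02306   -0.04612
  Equil        2.015   0.001615
  solve Keq expr → x = -0.02306; check Q = 1.2950e-06

Q₀ = 0.001388; Q > K (proceeds reverse)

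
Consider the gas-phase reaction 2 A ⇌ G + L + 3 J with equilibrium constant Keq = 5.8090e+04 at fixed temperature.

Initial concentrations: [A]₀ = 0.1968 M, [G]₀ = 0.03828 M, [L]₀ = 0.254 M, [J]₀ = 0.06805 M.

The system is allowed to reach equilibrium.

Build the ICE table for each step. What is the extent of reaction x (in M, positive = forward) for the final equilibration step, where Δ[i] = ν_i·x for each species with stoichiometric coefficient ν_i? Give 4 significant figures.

x = 0.0983 M

Q₀ = 7.9112e-05 vs Keq = 5.8090e+04 ⇒ Q<K, forward
Step 1:
                    A           G           L           J
  Initial      0.1968     0.03828       0.254     0.06805
  Change      -0.1966      0.0983      0.0983      0.2949
  Equil    1.9901e-04      0.1366      0.3523       0.363
  solve Keq expr → x = 0.0983; check Q = 5.8090e+04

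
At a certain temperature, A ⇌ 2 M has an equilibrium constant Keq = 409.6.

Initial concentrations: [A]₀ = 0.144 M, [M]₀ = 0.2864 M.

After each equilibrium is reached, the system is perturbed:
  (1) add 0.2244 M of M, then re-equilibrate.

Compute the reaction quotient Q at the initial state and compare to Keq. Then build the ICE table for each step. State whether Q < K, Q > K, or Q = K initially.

Q₀ = 0.5696; Q < K (proceeds forward)

Q₀ = 0.5696 vs Keq = 409.6 ⇒ Q<K, forward
Step 1:
                    A           M
  I             0.144      0.2864
  C           -0.1432      0.2864
  E        8.0102e-04      0.5728
  solve Keq expr → x = 0.1432; check Q = 409.6
Then add 0.2244 M of M.
Step 2:
                    A           M
  I        8.0102e-04      0.7972
  C        7.4476e-04    -0.00149
  E          0.001546      0.7957
  solve Keq expr → x = -7.4476e-04; check Q = 409.6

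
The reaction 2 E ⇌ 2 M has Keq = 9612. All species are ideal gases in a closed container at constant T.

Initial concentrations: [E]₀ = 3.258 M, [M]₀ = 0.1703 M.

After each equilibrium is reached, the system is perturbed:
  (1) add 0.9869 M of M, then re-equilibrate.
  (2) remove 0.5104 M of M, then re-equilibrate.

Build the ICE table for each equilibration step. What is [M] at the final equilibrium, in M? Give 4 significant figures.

[M]_eq = 3.865 M

Q₀ = 0.002732 vs Keq = 9612 ⇒ Q<K, forward
Step 1:
                    E           M
  Initial       3.258      0.1703
  Change       -3.223       3.223
  Equil       0.03462       3.394
  solve Keq expr → x = 1.612; check Q = 9612
Then add 0.9869 M of M.
Step 2:
                    E           M
  Initial     0.03462       4.381
  Change     0.009965   -0.009965
  Equil       0.04458       4.371
  solve Keq expr → x = -0.004982; check Q = 9612
Then remove 0.5104 M of M.
Step 3:
                    E           M
  Initial     0.04458        3.86
  Change    -0.005153    0.005153
  Equil       0.03943       3.865
  solve Keq expr → x = 0.002577; check Q = 9612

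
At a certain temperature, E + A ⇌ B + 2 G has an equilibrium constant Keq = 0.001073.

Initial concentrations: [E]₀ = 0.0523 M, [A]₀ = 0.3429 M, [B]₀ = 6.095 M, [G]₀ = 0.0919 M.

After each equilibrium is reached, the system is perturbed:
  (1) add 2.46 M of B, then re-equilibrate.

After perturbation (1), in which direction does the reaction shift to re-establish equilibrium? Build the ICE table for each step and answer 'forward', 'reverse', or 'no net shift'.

Q₀ = 2.87 vs Keq = 0.001073 ⇒ Q>K, reverse
Step 1:
                  E         A         B         G
  init       0.0523    0.3429     6.095    0.0919
  Δ         0.04466   0.04466  -0.04466  -0.08932
  eq        0.09696    0.3876      6.05  0.002582
  solve Keq expr → x = -0.04466; check Q = 0.001073
Then add 2.46 M of B.
Step 2:
                  E         A         B         G
  init      0.09696    0.3876      8.51  0.002582
  Δ       2.0100e-04 2.0100e-04 -2.0100e-04 -4.0201e-04
  eq        0.09716    0.3878      8.51   0.00218
  solve Keq expr → x = -2.0100e-04; check Q = 0.001073

Direction: reverse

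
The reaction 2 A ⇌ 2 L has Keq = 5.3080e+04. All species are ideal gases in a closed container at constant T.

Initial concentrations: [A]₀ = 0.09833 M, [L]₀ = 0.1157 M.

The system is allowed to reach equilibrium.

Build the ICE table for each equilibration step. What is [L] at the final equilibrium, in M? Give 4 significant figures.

[L]_eq = 0.2131 M

Q₀ = 1.385 vs Keq = 5.3080e+04 ⇒ Q<K, forward
Step 1:
                   A          L
  init       0.09833     0.1157
  Δ         -0.09741    0.09741
  eq      9.2497e-04     0.2131
  solve Keq expr → x = 0.0487; check Q = 5.3080e+04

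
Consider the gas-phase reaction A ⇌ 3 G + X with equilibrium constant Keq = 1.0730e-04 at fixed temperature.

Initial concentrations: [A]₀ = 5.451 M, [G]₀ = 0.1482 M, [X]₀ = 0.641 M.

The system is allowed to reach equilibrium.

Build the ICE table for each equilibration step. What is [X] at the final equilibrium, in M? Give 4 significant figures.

[X]_eq = 0.6243 M

Q₀ = 3.8276e-04 vs Keq = 1.0730e-04 ⇒ Q>K, reverse
Step 1:
                    A           G           X
  Initial       5.451      0.1482       0.641
  Change      0.01675    -0.05025    -0.01675
  Equil         5.468     0.09795      0.6243
  solve Keq expr → x = -0.01675; check Q = 1.0730e-04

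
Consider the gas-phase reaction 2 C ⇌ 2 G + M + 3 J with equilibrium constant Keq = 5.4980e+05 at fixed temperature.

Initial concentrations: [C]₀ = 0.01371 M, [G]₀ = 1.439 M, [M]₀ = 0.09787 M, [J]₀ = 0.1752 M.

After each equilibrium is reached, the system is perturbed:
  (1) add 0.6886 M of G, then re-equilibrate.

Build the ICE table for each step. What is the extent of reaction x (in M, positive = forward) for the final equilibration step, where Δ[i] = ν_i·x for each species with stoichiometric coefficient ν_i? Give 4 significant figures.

Q₀ = 5.798 vs Keq = 5.4980e+05 ⇒ Q<K, forward
Step 1:
                    C           G           M           J
  I           0.01371       1.439     0.09787      0.1752
  C          -0.01366     0.01366    0.006828     0.02048
  E        5.4873e-05       1.453      0.1047      0.1957
  solve Keq expr → x = 0.006828; check Q = 5.4980e+05
Then add 0.6886 M of G.
Step 2:
                    C           G           M           J
  I        5.4873e-05       2.141      0.1047      0.1957
  C        2.5981e-05 -2.5981e-05 -1.2991e-05 -3.8972e-05
  E        8.0854e-05       2.141      0.1047      0.1956
  solve Keq expr → x = -1.2991e-05; check Q = 5.4980e+05

x = -1.2991e-05 M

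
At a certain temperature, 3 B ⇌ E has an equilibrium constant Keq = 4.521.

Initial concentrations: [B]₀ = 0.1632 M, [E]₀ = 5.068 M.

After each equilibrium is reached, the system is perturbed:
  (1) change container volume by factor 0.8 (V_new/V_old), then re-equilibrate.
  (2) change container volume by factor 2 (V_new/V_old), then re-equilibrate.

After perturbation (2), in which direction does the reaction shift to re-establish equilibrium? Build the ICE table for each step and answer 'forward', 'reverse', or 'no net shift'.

Direction: reverse

Q₀ = 1166 vs Keq = 4.521 ⇒ Q>K, reverse
Step 1:
                  B         E
  I          0.1632     5.068
  C          0.8557   -0.2852
  E           1.019     4.783
  solve Keq expr → x = -0.2852; check Q = 4.521
Then change container volume by factor 0.8 (V_new/V_old).
Step 2:
                  B         E
  I           1.274     5.978
  C         -0.1725   0.05752
  E           1.101     6.036
  solve Keq expr → x = 0.05752; check Q = 4.521
Then change container volume by factor 2 (V_new/V_old).
Step 3:
                  B         E
  I          0.5506     3.018
  C          0.3132   -0.1044
  E          0.8638     2.914
  solve Keq expr → x = -0.1044; check Q = 4.521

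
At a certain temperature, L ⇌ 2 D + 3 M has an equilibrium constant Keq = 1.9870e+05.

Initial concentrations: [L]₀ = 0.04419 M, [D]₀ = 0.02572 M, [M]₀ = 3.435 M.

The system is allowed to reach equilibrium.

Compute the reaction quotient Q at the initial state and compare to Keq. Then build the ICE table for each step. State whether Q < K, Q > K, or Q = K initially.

Q₀ = 0.6067 vs Keq = 1.9870e+05 ⇒ Q<K, forward
Step 1:
                    L           D           M
  I           0.04419     0.02572       3.435
  C          -0.04419     0.08837      0.1326
  E        2.9747e-06      0.1141       3.568
  solve Keq expr → x = 0.04419; check Q = 1.9870e+05

Q₀ = 0.6067; Q < K (proceeds forward)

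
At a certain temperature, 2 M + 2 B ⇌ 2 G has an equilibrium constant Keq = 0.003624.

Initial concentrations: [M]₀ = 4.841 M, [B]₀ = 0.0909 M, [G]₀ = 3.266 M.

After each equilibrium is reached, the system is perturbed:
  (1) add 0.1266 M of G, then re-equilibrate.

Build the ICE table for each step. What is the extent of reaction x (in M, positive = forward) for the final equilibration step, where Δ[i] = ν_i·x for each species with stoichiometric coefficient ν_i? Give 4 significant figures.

x = -0.04022 M

Q₀ = 55.09 vs Keq = 0.003624 ⇒ Q>K, reverse
Step 1:
                  M         B         G
  init        4.841    0.0909     3.266
  Δ           2.261     2.261    -2.261
  eq          7.102     2.352     1.005
  solve Keq expr → x = -1.13; check Q = 0.003624
Then add 0.1266 M of G.
Step 2:
                  M         B         G
  init        7.102     2.352     1.132
  Δ         0.08044   0.08044  -0.08044
  eq          7.182     2.432     1.051
  solve Keq expr → x = -0.04022; check Q = 0.003624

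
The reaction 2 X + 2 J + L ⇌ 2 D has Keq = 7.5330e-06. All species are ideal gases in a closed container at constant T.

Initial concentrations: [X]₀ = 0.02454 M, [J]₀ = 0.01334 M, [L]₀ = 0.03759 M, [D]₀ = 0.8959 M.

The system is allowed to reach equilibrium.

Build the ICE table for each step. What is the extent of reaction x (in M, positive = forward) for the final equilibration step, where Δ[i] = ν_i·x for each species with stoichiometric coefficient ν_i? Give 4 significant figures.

x = -0.4472 M

Q₀ = 1.9924e+08 vs Keq = 7.5330e-06 ⇒ Q>K, reverse
Step 1:
                  X         J         L         D
  Initial   0.02454   0.01334   0.03759    0.8959
  Change     0.8943    0.8943    0.4472   -0.8943
  Equil      0.9188    0.9076    0.4847  0.001594
  solve Keq expr → x = -0.4472; check Q = 7.5330e-06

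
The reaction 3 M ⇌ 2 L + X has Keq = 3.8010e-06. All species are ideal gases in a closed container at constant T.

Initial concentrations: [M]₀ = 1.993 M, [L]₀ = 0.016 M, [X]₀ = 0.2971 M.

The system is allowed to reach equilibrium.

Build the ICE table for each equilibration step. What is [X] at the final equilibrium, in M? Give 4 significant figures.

[X]_eq = 0.2942 M

Q₀ = 9.6077e-06 vs Keq = 3.8010e-06 ⇒ Q>K, reverse
Step 1:
                    M           L           X
  init          1.993       0.016      0.2971
  Δ           0.00873    -0.00582    -0.00291
  eq            2.002     0.01018      0.2942
  solve Keq expr → x = -0.00291; check Q = 3.8010e-06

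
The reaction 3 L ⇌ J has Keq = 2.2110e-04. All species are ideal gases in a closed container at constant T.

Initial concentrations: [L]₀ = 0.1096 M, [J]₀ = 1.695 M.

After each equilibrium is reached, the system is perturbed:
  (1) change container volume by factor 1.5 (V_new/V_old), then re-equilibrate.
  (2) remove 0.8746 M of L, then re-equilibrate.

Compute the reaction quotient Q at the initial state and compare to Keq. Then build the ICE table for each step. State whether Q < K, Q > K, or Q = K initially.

Q₀ = 1287 vs Keq = 2.2110e-04 ⇒ Q>K, reverse
Step 1:
                  L         J
  Initial    0.1096     1.695
  Change      4.997    -1.666
  Equil       5.106   0.02944
  solve Keq expr → x = -1.666; check Q = 2.2110e-04
Then change container volume by factor 1.5 (V_new/V_old).
Step 2:
                  L         J
  Initial     3.404   0.01963
  Change    0.03196  -0.01065
  Equil       3.436   0.00897
  solve Keq expr → x = -0.01065; check Q = 2.2110e-04
Then remove 0.8746 M of L.
Step 3:
                  L         J
  Initial     2.562   0.00897
  Change    0.01556 -0.005186
  Equil       2.577  0.003784
  solve Keq expr → x = -0.005186; check Q = 2.2110e-04

Q₀ = 1287; Q > K (proceeds reverse)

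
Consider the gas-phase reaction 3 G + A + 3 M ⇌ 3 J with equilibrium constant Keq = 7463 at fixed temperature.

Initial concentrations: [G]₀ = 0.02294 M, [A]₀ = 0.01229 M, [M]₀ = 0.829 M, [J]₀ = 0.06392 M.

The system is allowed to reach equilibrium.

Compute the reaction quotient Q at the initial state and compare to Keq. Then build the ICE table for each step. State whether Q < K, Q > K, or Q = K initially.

Q₀ = 3090; Q < K (proceeds forward)

Q₀ = 3090 vs Keq = 7463 ⇒ Q<K, forward
Step 1:
                    G           A           M           J
  Initial     0.02294     0.01229       0.829     0.06392
  Change    -0.003982   -0.001327   -0.003982    0.003982
  Equil       0.01896     0.01096       0.825      0.0679
  solve Keq expr → x = 0.001327; check Q = 7463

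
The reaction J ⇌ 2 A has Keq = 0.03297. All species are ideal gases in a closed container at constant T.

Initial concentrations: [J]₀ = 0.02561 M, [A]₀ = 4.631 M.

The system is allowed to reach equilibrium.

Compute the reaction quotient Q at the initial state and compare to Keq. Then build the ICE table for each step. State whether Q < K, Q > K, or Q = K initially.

Q₀ = 837.4 vs Keq = 0.03297 ⇒ Q>K, reverse
Step 1:
                   J          A
  I          0.02561      4.631
  C            2.181     -4.361
  E            2.206     0.2697
  solve Keq expr → x = -2.181; check Q = 0.03297

Q₀ = 837.4; Q > K (proceeds reverse)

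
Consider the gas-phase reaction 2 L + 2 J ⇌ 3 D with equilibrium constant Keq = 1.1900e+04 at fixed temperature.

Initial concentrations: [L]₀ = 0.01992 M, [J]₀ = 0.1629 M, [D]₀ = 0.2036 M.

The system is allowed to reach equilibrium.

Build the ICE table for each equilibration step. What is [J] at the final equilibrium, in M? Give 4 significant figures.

[J]_eq = 0.1495 M

Q₀ = 801.5 vs Keq = 1.1900e+04 ⇒ Q<K, forward
Step 1:
                  L         J         D
  I         0.01992    0.1629    0.2036
  C        -0.01343  -0.01343   0.02014
  E        0.006491    0.1495    0.2237
  solve Keq expr → x = 0.006715; check Q = 1.1900e+04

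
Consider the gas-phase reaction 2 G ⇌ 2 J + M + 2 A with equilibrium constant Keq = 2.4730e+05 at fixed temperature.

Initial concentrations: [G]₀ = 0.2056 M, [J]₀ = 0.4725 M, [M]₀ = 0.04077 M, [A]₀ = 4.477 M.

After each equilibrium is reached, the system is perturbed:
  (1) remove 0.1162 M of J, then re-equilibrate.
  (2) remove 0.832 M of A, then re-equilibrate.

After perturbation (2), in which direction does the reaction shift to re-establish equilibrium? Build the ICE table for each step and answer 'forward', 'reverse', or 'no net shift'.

Direction: forward

Q₀ = 4.316 vs Keq = 2.4730e+05 ⇒ Q<K, forward
Step 1:
                    G           J           M           A
  init         0.2056      0.4725     0.04077       4.477
  Δ           -0.2032      0.2032      0.1016      0.2032
  eq         0.002399      0.6757      0.1424        4.68
  solve Keq expr → x = 0.1016; check Q = 2.4730e+05
Then remove 0.1162 M of J.
Step 2:
                    G           J           M           A
  init       0.002399      0.5595      0.1424        4.68
  Δ       -4.0958e-04  4.0958e-04  2.0479e-04  4.0958e-04
  eq          0.00199      0.5599      0.1426       4.681
  solve Keq expr → x = 2.0479e-04; check Q = 2.4730e+05
Then remove 0.832 M of A.
Step 3:
                    G           J           M           A
  init        0.00199      0.5599      0.1426       3.849
  Δ       -3.5153e-04  3.5153e-04  1.7576e-04  3.5153e-04
  eq         0.001638      0.5603      0.1428       3.849
  solve Keq expr → x = 1.7576e-04; check Q = 2.4730e+05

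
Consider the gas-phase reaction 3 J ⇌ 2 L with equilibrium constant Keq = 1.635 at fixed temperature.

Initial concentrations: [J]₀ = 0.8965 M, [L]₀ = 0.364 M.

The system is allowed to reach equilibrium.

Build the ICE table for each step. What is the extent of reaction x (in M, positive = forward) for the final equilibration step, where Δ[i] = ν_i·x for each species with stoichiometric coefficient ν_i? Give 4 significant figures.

x = 0.1039 M

Q₀ = 0.1839 vs Keq = 1.635 ⇒ Q<K, forward
Step 1:
                  J         L
  Initial    0.8965     0.364
  Change    -0.3117    0.2078
  Equil      0.5848    0.5718
  solve Keq expr → x = 0.1039; check Q = 1.635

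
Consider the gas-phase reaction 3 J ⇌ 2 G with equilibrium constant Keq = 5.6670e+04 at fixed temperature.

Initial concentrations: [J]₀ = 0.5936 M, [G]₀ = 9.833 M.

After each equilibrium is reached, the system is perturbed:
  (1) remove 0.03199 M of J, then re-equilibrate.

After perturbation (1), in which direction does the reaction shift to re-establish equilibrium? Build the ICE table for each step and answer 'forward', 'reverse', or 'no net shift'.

Q₀ = 462.3 vs Keq = 5.6670e+04 ⇒ Q<K, forward
Step 1:
                   J          G
  init        0.5936      9.833
  Δ          -0.4716     0.3144
  eq           0.122      10.15
  solve Keq expr → x = 0.1572; check Q = 5.6670e+04
Then remove 0.03199 M of J.
Step 2:
                   J          G
  init       0.09004      10.15
  Δ          0.03182   -0.02121
  eq          0.1219      10.13
  solve Keq expr → x = -0.01061; check Q = 5.6670e+04

Direction: reverse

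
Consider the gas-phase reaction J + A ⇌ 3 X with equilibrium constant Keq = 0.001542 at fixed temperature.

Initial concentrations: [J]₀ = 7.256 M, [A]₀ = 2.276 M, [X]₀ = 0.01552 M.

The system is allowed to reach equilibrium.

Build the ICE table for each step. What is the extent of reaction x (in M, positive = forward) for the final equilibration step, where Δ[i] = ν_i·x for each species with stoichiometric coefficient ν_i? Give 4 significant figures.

x = 0.09116 M

Q₀ = 2.2636e-07 vs Keq = 0.001542 ⇒ Q<K, forward
Step 1:
                    J           A           X
  I             7.256       2.276     0.01552
  C          -0.09116    -0.09116      0.2735
  E             7.165       2.185       0.289
  solve Keq expr → x = 0.09116; check Q = 0.001542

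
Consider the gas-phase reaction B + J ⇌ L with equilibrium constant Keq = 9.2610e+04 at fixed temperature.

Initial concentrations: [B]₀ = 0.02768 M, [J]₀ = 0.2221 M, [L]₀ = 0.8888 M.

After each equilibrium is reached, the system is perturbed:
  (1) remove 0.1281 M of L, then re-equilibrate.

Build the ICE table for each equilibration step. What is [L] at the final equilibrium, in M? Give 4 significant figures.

Q₀ = 144.6 vs Keq = 9.2610e+04 ⇒ Q<K, forward
Step 1:
                   B          J          L
  I          0.02768     0.2221     0.8888
  C         -0.02763   -0.02763    0.02763
  E       5.0885e-05     0.1945     0.9164
  solve Keq expr → x = 0.02763; check Q = 9.2610e+04
Then remove 0.1281 M of L.
Step 2:
                   B          J          L
  I       5.0885e-05     0.1945     0.7883
  C       -7.1107e-06 -7.1107e-06 7.1107e-06
  E       4.3774e-05     0.1945     0.7883
  solve Keq expr → x = 7.1107e-06; check Q = 9.2610e+04

[L]_eq = 0.7883 M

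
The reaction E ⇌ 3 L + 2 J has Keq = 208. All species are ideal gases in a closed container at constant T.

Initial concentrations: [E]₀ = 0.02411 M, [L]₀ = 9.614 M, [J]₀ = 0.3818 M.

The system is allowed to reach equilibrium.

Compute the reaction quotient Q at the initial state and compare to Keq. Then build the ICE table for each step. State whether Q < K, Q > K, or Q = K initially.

Q₀ = 5373; Q > K (proceeds reverse)

Q₀ = 5373 vs Keq = 208 ⇒ Q>K, reverse
Step 1:
                  E         L         J
  Initial   0.02411     9.614    0.3818
  Change     0.1011   -0.3033   -0.2022
  Equil      0.1252     9.311    0.1796
  solve Keq expr → x = -0.1011; check Q = 208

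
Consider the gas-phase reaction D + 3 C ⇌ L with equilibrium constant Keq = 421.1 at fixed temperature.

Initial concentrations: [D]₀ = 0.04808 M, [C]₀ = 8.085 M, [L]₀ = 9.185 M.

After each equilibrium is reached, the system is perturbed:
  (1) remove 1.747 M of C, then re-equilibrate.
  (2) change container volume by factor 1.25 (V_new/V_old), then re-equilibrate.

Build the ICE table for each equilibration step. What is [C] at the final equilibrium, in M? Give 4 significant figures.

Q₀ = 0.3615 vs Keq = 421.1 ⇒ Q<K, forward
Step 1:
                   D          C          L
  Initial    0.04808      8.085      9.185
  Change    -0.04804    -0.1441    0.04804
  Equil   4.3788e-05      7.941      9.233
  solve Keq expr → x = 0.04804; check Q = 421.1
Then remove 1.747 M of C.
Step 2:
                   D          C          L
  Initial 4.3788e-05      6.194      9.233
  Change  4.8477e-05 1.4543e-04 -4.8477e-05
  Equil   9.2265e-05      6.194      9.233
  solve Keq expr → x = -4.8477e-05; check Q = 421.1
Then change container volume by factor 1.25 (V_new/V_old).
Step 3:
                   D          C          L
  Initial 7.3812e-05      4.955      7.386
  Change  7.0332e-05 2.1100e-04 -7.0332e-05
  Equil   1.4414e-04      4.955      7.386
  solve Keq expr → x = -7.0332e-05; check Q = 421.1

[C]_eq = 4.955 M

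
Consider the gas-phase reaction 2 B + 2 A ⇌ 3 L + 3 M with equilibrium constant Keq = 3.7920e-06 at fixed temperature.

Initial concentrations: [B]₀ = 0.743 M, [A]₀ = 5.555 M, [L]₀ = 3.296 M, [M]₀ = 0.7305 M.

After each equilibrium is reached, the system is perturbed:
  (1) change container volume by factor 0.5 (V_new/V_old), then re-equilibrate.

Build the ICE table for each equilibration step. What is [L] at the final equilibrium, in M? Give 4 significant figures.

Q₀ = 0.8194 vs Keq = 3.7920e-06 ⇒ Q>K, reverse
Step 1:
                  B         A         L         M
  I           0.743     5.555     3.296    0.7305
  C          0.4719    0.4719   -0.7078   -0.7078
  E           1.215     6.027     2.588   0.02272
  solve Keq expr → x = -0.2359; check Q = 3.7920e-06
Then change container volume by factor 0.5 (V_new/V_old).
Step 2:
                  B         A         L         M
  I            2.43     12.05     5.176   0.04544
  C         0.01108   0.01108  -0.01662  -0.01662
  E           2.441     12.06      5.16   0.02882
  solve Keq expr → x = -0.005539; check Q = 3.7920e-06

[L]_eq = 5.16 M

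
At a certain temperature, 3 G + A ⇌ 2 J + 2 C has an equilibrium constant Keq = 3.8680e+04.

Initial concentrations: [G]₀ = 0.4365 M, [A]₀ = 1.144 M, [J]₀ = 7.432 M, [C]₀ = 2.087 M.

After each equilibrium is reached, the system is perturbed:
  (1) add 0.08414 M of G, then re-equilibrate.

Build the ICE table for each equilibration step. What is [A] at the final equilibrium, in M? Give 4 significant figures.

Q₀ = 2529 vs Keq = 3.8680e+04 ⇒ Q<K, forward
Step 1:
                   G          A          J          C
  I           0.4365      1.144      7.432      2.087
  C          -0.2443   -0.08142     0.1628     0.1628
  E           0.1922      1.063      7.595       2.25
  solve Keq expr → x = 0.08142; check Q = 3.8680e+04
Then add 0.08414 M of G.
Step 2:
                   G          A          J          C
  I           0.2764      1.063      7.595       2.25
  C         -0.07863   -0.02621    0.05242    0.05242
  E           0.1977      1.036      7.647      2.302
  solve Keq expr → x = 0.02621; check Q = 3.8680e+04

[A]_eq = 1.036 M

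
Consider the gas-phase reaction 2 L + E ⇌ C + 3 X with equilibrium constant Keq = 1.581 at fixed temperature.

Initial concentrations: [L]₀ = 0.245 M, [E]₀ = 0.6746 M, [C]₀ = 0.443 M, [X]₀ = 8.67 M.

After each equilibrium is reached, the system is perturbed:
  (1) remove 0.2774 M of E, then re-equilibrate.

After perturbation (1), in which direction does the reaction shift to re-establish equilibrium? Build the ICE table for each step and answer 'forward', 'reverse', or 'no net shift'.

Direction: reverse

Q₀ = 7130 vs Keq = 1.581 ⇒ Q>K, reverse
Step 1:
                    L           E           C           X
  I             0.245      0.6746       0.443        8.67
  C            0.8749      0.4375     -0.4375      -1.312
  E              1.12       1.112    0.005536       7.358
  solve Keq expr → x = -0.4375; check Q = 1.581
Then remove 0.2774 M of E.
Step 2:
                    L           E           C           X
  I              1.12      0.8347    0.005536       7.358
  C          0.002695    0.001347   -0.001347   -0.004042
  E             1.123       0.836    0.004189       7.354
  solve Keq expr → x = -0.001347; check Q = 1.581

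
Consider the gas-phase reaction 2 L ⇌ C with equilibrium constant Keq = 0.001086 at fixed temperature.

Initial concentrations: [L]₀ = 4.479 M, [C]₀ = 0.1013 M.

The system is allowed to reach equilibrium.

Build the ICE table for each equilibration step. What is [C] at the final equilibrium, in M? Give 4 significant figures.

[C]_eq = 0.02333 M

Q₀ = 0.005049 vs Keq = 0.001086 ⇒ Q>K, reverse
Step 1:
                    L           C
  init          4.479      0.1013
  Δ            0.1559    -0.07797
  eq            4.635     0.02333
  solve Keq expr → x = -0.07797; check Q = 0.001086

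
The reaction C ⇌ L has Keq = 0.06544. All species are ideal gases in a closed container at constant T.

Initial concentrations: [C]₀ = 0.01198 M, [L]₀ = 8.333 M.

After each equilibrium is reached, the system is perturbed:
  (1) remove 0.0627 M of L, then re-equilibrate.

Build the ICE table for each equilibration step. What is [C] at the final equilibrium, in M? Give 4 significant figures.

Q₀ = 695.6 vs Keq = 0.06544 ⇒ Q>K, reverse
Step 1:
                  C         L
  I         0.01198     8.333
  C            7.82     -7.82
  E           7.832    0.5126
  solve Keq expr → x = -7.82; check Q = 0.06544
Then remove 0.0627 M of L.
Step 2:
                  C         L
  I           7.832    0.4499
  C        -0.05885   0.05885
  E           7.774    0.5087
  solve Keq expr → x = 0.05885; check Q = 0.06544

[C]_eq = 7.774 M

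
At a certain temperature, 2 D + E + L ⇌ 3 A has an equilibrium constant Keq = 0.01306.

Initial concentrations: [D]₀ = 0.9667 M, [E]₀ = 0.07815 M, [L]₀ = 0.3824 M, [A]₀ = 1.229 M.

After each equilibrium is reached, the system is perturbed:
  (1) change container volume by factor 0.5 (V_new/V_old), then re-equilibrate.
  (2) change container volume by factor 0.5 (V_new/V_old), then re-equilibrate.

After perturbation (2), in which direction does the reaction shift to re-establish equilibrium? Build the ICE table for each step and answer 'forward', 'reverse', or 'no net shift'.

Direction: forward

Q₀ = 66.47 vs Keq = 0.01306 ⇒ Q>K, reverse
Step 1:
                    D           E           L           A
  init         0.9667     0.07815      0.3824       1.229
  Δ            0.6734      0.3367      0.3367       -1.01
  eq             1.64      0.4149      0.7191      0.2188
  solve Keq expr → x = -0.3367; check Q = 0.01306
Then change container volume by factor 0.5 (V_new/V_old).
Step 2:
                    D           E           L           A
  init           3.28      0.8297       1.438      0.4377
  Δ           -0.0637    -0.03185    -0.03185     0.09555
  eq            3.217      0.7979       1.406      0.5332
  solve Keq expr → x = 0.03185; check Q = 0.01306
Then change container volume by factor 0.5 (V_new/V_old).
Step 3:
                    D           E           L           A
  init          6.433       1.596       2.813       1.066
  Δ           -0.1492     -0.0746     -0.0746      0.2238
  eq            6.284       1.521       2.738        1.29
  solve Keq expr → x = 0.0746; check Q = 0.01306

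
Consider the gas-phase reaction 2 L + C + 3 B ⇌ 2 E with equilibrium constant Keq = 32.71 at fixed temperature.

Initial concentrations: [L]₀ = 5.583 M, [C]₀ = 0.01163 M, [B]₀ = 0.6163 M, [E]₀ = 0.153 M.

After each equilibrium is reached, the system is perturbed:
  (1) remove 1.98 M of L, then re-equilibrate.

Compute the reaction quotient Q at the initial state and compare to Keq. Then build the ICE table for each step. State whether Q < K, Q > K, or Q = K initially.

Q₀ = 0.2759 vs Keq = 32.71 ⇒ Q<K, forward
Step 1:
                  L         C         B         E
  Initial     5.583   0.01163    0.6163     0.153
  Change   -0.02295  -0.01147  -0.03442   0.02295
  Equil        5.56 1.5540e-04    0.5819    0.1759
  solve Keq expr → x = 0.01147; check Q = 32.71
Then remove 1.98 M of L.
Step 2:
                  L         C         B         E
  Initial      3.58 1.5540e-04    0.5819    0.1759
  Change  4.3250e-04 2.1625e-04 6.4874e-04 -4.3250e-04
  Equil        3.58 3.7165e-04    0.5825    0.1755
  solve Keq expr → x = -2.1625e-04; check Q = 32.71

Q₀ = 0.2759; Q < K (proceeds forward)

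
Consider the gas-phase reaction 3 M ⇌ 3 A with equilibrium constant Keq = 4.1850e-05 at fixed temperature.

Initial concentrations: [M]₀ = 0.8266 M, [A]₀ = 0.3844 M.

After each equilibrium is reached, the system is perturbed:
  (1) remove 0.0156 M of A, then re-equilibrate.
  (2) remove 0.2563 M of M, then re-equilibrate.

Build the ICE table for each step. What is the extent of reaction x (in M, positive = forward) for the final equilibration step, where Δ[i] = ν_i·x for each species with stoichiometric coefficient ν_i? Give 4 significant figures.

Q₀ = 0.1006 vs Keq = 4.1850e-05 ⇒ Q>K, reverse
Step 1:
                   M          A
  I           0.8266     0.3844
  C           0.3438    -0.3438
  E             1.17    0.04063
  solve Keq expr → x = -0.1146; check Q = 4.1850e-05
Then remove 0.0156 M of A.
Step 2:
                   M          A
  I             1.17    0.02503
  C         -0.01508    0.01508
  E            1.155    0.04011
  solve Keq expr → x = 0.005026; check Q = 4.1850e-05
Then remove 0.2563 M of M.
Step 3:
                   M          A
  I            0.899    0.04011
  C           0.0086    -0.0086
  E           0.9076    0.03151
  solve Keq expr → x = -0.002867; check Q = 4.1850e-05

x = -0.002867 M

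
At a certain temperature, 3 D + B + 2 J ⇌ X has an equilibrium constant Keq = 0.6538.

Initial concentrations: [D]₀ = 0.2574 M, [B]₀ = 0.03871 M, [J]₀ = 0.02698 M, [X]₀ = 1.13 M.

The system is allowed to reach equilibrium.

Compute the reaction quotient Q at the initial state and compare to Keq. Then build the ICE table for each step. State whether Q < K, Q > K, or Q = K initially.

Q₀ = 2.3515e+06 vs Keq = 0.6538 ⇒ Q>K, reverse
Step 1:
                   D          B          J          X
  Initial     0.2574    0.03871    0.02698       1.13
  Change       1.238     0.4127     0.8254    -0.4127
  Equil        1.496     0.4514     0.8524     0.7173
  solve Keq expr → x = -0.4127; check Q = 0.6538

Q₀ = 2.3515e+06; Q > K (proceeds reverse)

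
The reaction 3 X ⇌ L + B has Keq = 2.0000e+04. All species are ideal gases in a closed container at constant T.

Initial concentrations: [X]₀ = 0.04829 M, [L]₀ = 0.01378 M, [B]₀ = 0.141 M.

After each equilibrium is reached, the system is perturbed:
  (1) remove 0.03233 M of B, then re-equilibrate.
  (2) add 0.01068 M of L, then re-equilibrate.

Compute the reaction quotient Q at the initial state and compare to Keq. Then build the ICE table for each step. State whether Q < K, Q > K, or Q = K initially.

Q₀ = 17.25; Q < K (proceeds forward)

Q₀ = 17.25 vs Keq = 2.0000e+04 ⇒ Q<K, forward
Step 1:
                   X          L          B
  I          0.04829    0.01378      0.141
  C         -0.04229     0.0141     0.0141
  E         0.006002    0.02788     0.1551
  solve Keq expr → x = 0.0141; check Q = 2.0000e+04
Then remove 0.03233 M of B.
Step 2:
                   X          L          B
  I         0.006002    0.02788     0.1228
  C       -4.3802e-04 1.4601e-04 1.4601e-04
  E         0.005564    0.02802     0.1229
  solve Keq expr → x = 1.4601e-04; check Q = 2.0000e+04
Then add 0.01068 M of L.
Step 3:
                   X          L          B
  I         0.005564     0.0387     0.1229
  C       6.1778e-04 -2.0593e-04 -2.0593e-04
  E         0.006181     0.0385     0.1227
  solve Keq expr → x = -2.0593e-04; check Q = 2.0000e+04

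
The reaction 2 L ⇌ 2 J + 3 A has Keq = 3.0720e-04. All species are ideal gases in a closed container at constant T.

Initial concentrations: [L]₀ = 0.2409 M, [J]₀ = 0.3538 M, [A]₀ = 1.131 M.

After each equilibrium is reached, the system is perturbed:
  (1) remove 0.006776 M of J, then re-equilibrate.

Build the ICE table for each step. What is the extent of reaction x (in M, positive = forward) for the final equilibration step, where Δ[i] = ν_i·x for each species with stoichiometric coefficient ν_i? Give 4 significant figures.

Q₀ = 3.121 vs Keq = 3.0720e-04 ⇒ Q>K, reverse
Step 1:
                    L           J           A
  Initial      0.2409      0.3538       1.131
  Change       0.3337     -0.3337     -0.5005
  Equil        0.5746     0.02012      0.6305
  solve Keq expr → x = -0.1668; check Q = 3.0720e-04
Then remove 0.006776 M of J.
Step 2:
                    L           J           A
  Initial      0.5746     0.01334      0.6305
  Change    -0.006133    0.006133      0.0092
  Equil        0.5684     0.01947      0.6397
  solve Keq expr → x = 0.003067; check Q = 3.0720e-04

x = 0.003067 M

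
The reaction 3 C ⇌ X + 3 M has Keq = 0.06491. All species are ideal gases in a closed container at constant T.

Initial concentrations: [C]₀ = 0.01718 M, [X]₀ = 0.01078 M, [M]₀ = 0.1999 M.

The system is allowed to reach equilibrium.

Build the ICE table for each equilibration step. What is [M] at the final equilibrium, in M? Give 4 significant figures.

[M]_eq = 0.1713 M

Q₀ = 16.98 vs Keq = 0.06491 ⇒ Q>K, reverse
Step 1:
                    C           X           M
  init        0.01718     0.01078      0.1999
  Δ           0.02862   -0.009539    -0.02862
  eq           0.0458    0.001241      0.1713
  solve Keq expr → x = -0.009539; check Q = 0.06491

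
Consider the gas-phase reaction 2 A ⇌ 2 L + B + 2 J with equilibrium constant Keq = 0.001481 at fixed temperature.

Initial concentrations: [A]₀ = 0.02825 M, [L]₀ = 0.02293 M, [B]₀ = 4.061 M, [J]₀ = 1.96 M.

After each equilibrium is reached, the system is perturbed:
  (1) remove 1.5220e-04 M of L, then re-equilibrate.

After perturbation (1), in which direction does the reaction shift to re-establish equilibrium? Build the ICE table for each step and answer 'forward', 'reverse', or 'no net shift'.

Q₀ = 10.28 vs Keq = 0.001481 ⇒ Q>K, reverse
Step 1:
                  A         L         B         J
  Initial   0.02825   0.02293     4.061      1.96
  Change    0.02243  -0.02243  -0.01121  -0.02243
  Equil     0.05068 5.0019e-04      4.05     1.938
  solve Keq expr → x = -0.01121; check Q = 0.001481
Then remove 1.5220e-04 M of L.
Step 2:
                  A         L         B         J
  Initial   0.05068 3.4799e-04      4.05     1.938
  Change  -1.5067e-04 1.5067e-04 7.5335e-05 1.5067e-04
  Equil     0.05053 4.9866e-04      4.05     1.938
  solve Keq expr → x = 7.5335e-05; check Q = 0.001481

Direction: forward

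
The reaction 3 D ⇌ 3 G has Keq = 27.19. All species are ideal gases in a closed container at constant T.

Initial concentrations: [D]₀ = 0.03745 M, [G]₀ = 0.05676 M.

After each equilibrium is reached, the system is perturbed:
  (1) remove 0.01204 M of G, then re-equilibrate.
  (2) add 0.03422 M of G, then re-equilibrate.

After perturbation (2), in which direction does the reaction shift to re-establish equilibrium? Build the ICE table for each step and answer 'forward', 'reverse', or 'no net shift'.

Q₀ = 3.482 vs Keq = 27.19 ⇒ Q<K, forward
Step 1:
                  D         G
  Initial   0.03745   0.05676
  Change   -0.01394   0.01394
  Equil     0.02351    0.0707
  solve Keq expr → x = 0.004646; check Q = 27.19
Then remove 0.01204 M of G.
Step 2:
                  D         G
  Initial   0.02351   0.05866
  Change  -0.003005  0.003005
  Equil     0.02051   0.06166
  solve Keq expr → x = 0.001002; check Q = 27.19
Then add 0.03422 M of G.
Step 3:
                  D         G
  Initial   0.02051   0.09588
  Change    0.00854  -0.00854
  Equil     0.02905   0.08734
  solve Keq expr → x = -0.002847; check Q = 27.19

Direction: reverse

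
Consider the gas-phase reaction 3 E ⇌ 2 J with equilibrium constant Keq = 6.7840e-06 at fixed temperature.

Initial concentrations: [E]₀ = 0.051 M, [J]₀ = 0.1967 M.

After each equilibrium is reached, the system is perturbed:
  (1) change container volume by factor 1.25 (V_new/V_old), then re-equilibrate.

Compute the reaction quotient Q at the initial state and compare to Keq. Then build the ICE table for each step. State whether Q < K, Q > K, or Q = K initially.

Q₀ = 291.7; Q > K (proceeds reverse)

Q₀ = 291.7 vs Keq = 6.7840e-06 ⇒ Q>K, reverse
Step 1:
                  E         J
  I           0.051    0.1967
  C          0.2943   -0.1962
  E          0.3453 5.2839e-04
  solve Keq expr → x = -0.09809; check Q = 6.7840e-06
Then change container volume by factor 1.25 (V_new/V_old).
Step 2:
                  E         J
  I          0.2762 4.2271e-04
  C       6.6735e-05 -4.4490e-05
  E          0.2763 3.7822e-04
  solve Keq expr → x = -2.2245e-05; check Q = 6.7840e-06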